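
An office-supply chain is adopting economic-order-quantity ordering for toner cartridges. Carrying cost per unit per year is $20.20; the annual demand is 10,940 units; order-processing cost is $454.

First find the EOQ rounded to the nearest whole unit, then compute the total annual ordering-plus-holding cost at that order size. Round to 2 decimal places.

$14,165.35

Q* = √(2·D·S / H) = √(2·10,940·454 / 20.2) = √491,758.4 ≈ 701.25 → Q = 701 units
Ordering: D/Q × S = 10,940/701 × $454 = $7,085.25
Holding:  Q/2 × H = 701/2 × $20.2 = $7,080.10
Total = $7,085.25 + $7,080.10 = $14,165.35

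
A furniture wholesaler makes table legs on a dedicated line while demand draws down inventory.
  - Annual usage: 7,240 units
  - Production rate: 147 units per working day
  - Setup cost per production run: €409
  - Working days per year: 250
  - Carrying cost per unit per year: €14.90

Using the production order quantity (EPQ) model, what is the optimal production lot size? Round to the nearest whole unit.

704 units

Daily demand d = 7,240/250 = 28.960; p = 147; 1 − d/p = 0.80299
EPQ = √(2DS / (H(1 − d/p)))
    = √(2 × 7,240 × 409 / (14.9 × 0.80299)) ≈ 703.55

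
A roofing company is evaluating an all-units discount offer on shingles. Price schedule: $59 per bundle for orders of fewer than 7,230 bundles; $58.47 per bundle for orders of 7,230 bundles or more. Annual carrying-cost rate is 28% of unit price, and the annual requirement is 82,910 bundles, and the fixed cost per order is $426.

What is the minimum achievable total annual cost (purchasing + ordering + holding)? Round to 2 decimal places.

H₁ = 28%×$59 = $16.5200;  H₂ = 28%×$58.47 = $16.3716
EOQ₁ = √(2×82,910×426/16.5200) = 2,067.85  (< 7,230, feasible at tier 1)
EOQ₂ = √(2×82,910×426/16.3716) = 2,077.20  (< 7,230 → use Q = 7,230 at tier-2 price)
TC(tier 1 (EOQ₁), Q≈2,067.8) = $4,925,850.82
TC(tier 2, Q≈7,230.0) = $4,911,816.19
Minimum at tier 2: $4,911,816.19

$4,911,816.19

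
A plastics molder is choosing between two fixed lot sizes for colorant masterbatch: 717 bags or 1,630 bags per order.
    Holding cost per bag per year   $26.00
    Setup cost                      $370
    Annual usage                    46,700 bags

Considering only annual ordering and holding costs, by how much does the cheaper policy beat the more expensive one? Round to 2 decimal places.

TC(Q) = (D/Q)S + (Q/2)H
TC(717) = (46,700/717)×370 + (717/2)×26 = $33,420.02
TC(1,630) = (46,700/1,630)×370 + (1,630/2)×26 = $31,790.61
Cheaper: Q = 1,630.  Difference = $1,629.41

$1,629.41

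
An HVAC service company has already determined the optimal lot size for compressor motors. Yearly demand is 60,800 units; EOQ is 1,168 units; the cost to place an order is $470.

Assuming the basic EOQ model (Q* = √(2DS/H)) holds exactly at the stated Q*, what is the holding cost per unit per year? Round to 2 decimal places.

EOQ relation: Q² = 2DS/H, so rearrange for the unknown.
H = 2DS / Q² = 2 × 60,800 × 470 / 1,168² = 41.8934

$41.89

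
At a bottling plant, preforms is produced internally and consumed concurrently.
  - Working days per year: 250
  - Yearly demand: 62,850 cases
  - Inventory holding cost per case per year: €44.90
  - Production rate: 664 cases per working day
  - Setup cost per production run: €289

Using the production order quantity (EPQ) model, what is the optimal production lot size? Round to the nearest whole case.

d = 62,850/250 = 251.4000 cases/day;  effective holding cost H(1 − d/p) = 44.9·(1 − 251.4000/664) = 27.90021
Q* = √(2DS / H_eff) = √(2·62,850·289 / 27.90021) ≈ 1,141.07

1,141 cases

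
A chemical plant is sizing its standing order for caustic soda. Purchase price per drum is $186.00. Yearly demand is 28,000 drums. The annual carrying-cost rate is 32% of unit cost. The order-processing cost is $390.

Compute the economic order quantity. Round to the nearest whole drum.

H = i·C = 0.32 × $186 = $59.5200 per drum-year
Q* = √(2·D·S / H) = √(2·28,000·390 / 59.52) = √366,935.5 ≈ 605.75

606 drums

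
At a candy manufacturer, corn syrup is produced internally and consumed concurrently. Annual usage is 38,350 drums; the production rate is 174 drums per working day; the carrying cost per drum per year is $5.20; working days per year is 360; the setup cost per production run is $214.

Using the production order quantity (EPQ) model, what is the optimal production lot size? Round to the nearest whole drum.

2,853 drums

Daily demand d = 38,350/360 = 106.528; p = 174; 1 − d/p = 0.38777
EPQ = √(2DS / (H(1 − d/p)))
    = √(2 × 38,350 × 214 / (5.2 × 0.38777)) ≈ 2,853.09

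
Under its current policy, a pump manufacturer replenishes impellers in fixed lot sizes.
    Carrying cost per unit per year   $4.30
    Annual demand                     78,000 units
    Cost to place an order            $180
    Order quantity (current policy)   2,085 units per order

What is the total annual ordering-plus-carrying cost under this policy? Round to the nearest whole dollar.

$11,217

Ordering: D/Q × S = 78,000/2,085 × $180 = $6,733.81
Holding:  Q/2 × H = 2,085/2 × $4.3 = $4,482.75
Total = $6,733.81 + $4,482.75 = $11,216.56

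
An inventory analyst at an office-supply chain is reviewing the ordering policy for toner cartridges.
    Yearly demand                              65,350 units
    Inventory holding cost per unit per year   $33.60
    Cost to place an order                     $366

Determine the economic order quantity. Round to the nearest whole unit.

EOQ = √(2DS/H) = √(2 × 65,350 × 366 / 33.6)
    = √(1,423,696.43) ≈ 1,193.19

1,193 units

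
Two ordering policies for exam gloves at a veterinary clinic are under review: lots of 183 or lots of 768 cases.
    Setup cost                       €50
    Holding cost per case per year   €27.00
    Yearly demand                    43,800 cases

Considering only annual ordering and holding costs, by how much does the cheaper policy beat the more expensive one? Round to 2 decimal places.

Annual cost at Q: ordering D·S/Q plus holding Q·H/2.
TC(183) = (43,800/183)×50 + (183/2)×27 = €14,437.71
TC(768) = (43,800/768)×50 + (768/2)×27 = €13,219.56
|ΔTC| = |€14,437.71 − €13,219.56| = €1,218.15

€1,218.15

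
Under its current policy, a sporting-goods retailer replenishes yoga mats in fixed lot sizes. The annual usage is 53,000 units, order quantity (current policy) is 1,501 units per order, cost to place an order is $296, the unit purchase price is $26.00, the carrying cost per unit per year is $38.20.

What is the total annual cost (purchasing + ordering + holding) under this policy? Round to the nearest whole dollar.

Orders/yr = 53,000/1,501 = 35.310; ordering cost = 35.310 × $296 = $10,451.70
Average inventory = 1,501/2 = 750.5; holding cost = 750.5 × $38.2 = $28,669.10
Purchase cost = D·C = 53,000 × 26 = $1,378,000.00
Total = $10,451.70 + $28,669.10 + $1,378,000.00 = $1,417,120.80

$1,417,121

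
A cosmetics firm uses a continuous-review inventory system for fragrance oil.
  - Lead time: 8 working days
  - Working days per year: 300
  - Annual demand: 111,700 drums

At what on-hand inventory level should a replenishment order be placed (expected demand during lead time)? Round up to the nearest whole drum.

Daily demand d = 111,700 / 300 = 372.333 drums/day
Demand during lead time = 372.333 × 8 = 2,978.67
Reorder point = 2,978.67 → round up

2,979 drums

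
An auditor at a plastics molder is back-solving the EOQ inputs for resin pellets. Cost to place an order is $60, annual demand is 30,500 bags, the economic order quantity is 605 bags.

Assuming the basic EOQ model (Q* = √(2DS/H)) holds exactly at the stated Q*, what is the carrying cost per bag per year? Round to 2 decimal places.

EOQ relation: Q² = 2DS/H, so rearrange for the unknown.
H = 2DS / Q² = 2 × 30,500 × 60 / 605² = 9.9993

$10.00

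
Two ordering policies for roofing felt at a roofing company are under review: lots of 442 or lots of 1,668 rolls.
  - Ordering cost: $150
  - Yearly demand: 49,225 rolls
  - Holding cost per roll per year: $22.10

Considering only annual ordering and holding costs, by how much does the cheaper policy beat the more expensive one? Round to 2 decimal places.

TC(Q) = (D/Q)S + (Q/2)H
TC(442) = (49,225/442)×150 + (442/2)×22.1 = $21,589.42
TC(1,668) = (49,225/1,668)×150 + (1,668/2)×22.1 = $22,858.11
|ΔTC| = |$21,589.42 − $22,858.11| = $1,268.69

$1,268.69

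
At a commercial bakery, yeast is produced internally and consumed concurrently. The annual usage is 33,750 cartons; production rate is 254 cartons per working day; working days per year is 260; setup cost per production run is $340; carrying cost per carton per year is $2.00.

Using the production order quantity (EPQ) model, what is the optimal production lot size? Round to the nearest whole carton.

d = 33,750/260 = 129.8077 cartons/day;  effective holding cost H(1 − d/p) = 2·(1 − 129.8077/254) = 0.97789
Q* = √(2DS / H_eff) = √(2·33,750·340 / 0.97789) ≈ 4,844.47

4,844 cartons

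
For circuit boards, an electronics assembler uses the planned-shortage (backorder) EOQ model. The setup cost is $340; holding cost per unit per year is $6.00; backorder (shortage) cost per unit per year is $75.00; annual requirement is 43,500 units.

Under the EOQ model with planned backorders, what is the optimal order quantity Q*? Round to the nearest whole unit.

Q* = √(2DS/H) · √((H + b)/b)
   = √(2 × 43,500 × 340 / 6) · √((6 + 75) / 75)
   = 2,220.360 × 1.0392 ≈ 2,307.47

2,307 units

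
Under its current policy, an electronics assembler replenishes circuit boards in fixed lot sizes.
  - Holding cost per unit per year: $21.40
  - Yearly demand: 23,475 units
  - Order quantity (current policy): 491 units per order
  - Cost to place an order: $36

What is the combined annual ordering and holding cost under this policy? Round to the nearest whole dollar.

$6,975

Annual ordering cost = (D/Q)·S = (23,475/491) × 36 = $1,721.18
Annual holding cost  = (Q/2)·H = (491/2) × 21.4 = $5,253.70
Total = $1,721.18 + $5,253.70 = $6,974.88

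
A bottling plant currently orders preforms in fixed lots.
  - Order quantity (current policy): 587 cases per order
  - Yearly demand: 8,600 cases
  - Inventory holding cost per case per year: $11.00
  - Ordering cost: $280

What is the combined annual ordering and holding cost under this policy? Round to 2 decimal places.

Annual ordering cost = (D/Q)·S = (8,600/587) × 280 = $4,102.21
Annual holding cost  = (Q/2)·H = (587/2) × 11 = $3,228.50
Total = $4,102.21 + $3,228.50 = $7,330.71

$7,330.71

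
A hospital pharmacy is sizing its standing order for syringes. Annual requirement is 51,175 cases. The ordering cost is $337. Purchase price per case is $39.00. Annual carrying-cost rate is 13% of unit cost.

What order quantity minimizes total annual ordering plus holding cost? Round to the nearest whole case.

2,608 cases

Carrying cost H = $39 × 13% = $5.0700/case/yr
Q* = √(2·D·S / H) = √(2·51,175·337 / 5.07) = √6,803,146.0 ≈ 2,608.28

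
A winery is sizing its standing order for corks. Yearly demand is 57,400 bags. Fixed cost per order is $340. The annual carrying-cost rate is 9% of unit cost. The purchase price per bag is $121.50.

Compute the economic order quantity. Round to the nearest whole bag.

H = i·C = 0.09 × $121.5 = $10.9350 per bag-year
Optimal lot size Q* = (2 × 57,400 × $340 / $10.935)^½ ≈ 1,889.30

1,889 bags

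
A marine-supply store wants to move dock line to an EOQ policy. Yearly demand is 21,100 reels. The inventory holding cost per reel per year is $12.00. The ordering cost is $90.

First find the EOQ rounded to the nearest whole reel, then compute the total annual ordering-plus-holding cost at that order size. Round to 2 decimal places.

Q* = √(2·D·S / H) = √(2·21,100·90 / 12) = √316,500.0 ≈ 562.58 → Q = 563 reels
Ordering: D/Q × S = 21,100/563 × $90 = $3,373.00
Holding:  Q/2 × H = 563/2 × $12 = $3,378.00
Total = $3,373.00 + $3,378.00 = $6,751.00

$6,751.00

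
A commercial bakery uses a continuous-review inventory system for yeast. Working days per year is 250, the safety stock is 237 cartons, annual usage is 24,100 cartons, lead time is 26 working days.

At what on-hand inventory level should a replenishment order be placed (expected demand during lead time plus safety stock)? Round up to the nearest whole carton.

2,744 cartons

Daily demand d = 24,100 / 250 = 96.400 cartons/day
Demand during lead time = 96.400 × 26 = 2,506.40
Reorder point = 2,506.40 + 237 = 2,743.40 → round up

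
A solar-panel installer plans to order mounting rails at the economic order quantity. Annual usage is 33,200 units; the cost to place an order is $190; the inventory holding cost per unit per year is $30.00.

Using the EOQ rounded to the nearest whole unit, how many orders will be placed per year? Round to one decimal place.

51.2 orders per year

2DS/H = 2·33,200·190/30 = 420,533.33
EOQ = √420,533.33 ≈ 648.49 → Q = 648
N = D/Q = 33,200/648 ≈ 51.235 orders/yr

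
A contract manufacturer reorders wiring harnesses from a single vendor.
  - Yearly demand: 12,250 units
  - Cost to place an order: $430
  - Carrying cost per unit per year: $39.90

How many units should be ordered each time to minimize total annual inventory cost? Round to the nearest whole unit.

Q* = √(2·D·S / H) = √(2·12,250·430 / 39.9) = √264,035.1 ≈ 513.84

514 units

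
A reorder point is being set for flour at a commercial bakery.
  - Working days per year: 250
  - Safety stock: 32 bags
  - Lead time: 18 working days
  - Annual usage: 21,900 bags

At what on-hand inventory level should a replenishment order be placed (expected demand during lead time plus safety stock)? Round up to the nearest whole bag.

Daily demand d = 21,900 / 250 = 87.600 bags/day
Demand during lead time = 87.600 × 18 = 1,576.80
Reorder point = 1,576.80 + 32 = 1,608.80 → round up

1,609 bags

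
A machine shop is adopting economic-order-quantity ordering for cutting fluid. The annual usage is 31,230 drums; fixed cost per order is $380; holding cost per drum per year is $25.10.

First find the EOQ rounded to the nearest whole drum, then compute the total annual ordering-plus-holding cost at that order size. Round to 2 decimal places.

$24,407.86

2DS/H = 2·31,230·380/25.1 = 945,609.56
EOQ = √945,609.56 ≈ 972.42 → Q = 972 drums
Ordering: D/Q × S = 31,230/972 × $380 = $12,209.26
Holding:  Q/2 × H = 972/2 × $25.1 = $12,198.60
Total = $12,209.26 + $12,198.60 = $24,407.86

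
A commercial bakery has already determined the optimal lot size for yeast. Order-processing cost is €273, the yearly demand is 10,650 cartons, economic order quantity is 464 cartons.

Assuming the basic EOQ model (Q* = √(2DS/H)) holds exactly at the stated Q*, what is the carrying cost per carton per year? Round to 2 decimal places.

€27.01

Since Q* = (2DS/H)^½, squaring gives Q*²·H = 2DS.
H = 2DS / Q² = 2 × 10,650 × 273 / 464² = 27.0089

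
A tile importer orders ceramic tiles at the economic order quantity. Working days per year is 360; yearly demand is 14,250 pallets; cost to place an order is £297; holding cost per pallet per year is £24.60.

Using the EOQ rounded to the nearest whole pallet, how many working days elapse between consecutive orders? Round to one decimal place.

Q* = √(2·D·S / H) = √(2·14,250·297 / 24.6) = √344,085.4 ≈ 586.59 → Q = 587 pallets
T = Q/D × 360 days = 587/14,250 × 360 = 14.829 days

14.8 days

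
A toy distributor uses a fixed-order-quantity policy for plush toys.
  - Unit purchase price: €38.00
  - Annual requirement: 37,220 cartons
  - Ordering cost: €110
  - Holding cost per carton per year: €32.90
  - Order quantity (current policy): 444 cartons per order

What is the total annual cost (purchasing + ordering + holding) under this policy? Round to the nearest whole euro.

Annual ordering cost = (D/Q)·S = (37,220/444) × 110 = €9,221.17
Annual holding cost  = (Q/2)·H = (444/2) × 32.9 = €7,303.80
Purchase cost = D·C = 37,220 × 38 = €1,414,360.00
Total = €9,221.17 + €7,303.80 + €1,414,360.00 = €1,430,884.97

€1,430,885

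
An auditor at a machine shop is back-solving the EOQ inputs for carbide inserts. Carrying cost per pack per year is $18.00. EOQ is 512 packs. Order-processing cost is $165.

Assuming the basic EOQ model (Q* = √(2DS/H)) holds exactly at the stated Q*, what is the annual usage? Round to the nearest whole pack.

14,299 packs per year

EOQ relation: Q² = 2DS/H, so rearrange for the unknown.
D = Q²H / (2S) = 512² × 18 / (2 × 165) = 14,298.76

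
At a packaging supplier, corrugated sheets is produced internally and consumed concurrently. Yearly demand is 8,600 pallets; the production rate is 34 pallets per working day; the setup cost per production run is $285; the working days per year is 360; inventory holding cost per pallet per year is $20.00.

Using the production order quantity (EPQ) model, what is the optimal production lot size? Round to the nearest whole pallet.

908 pallets

d = 8,600/360 = 23.8889 pallets/day;  effective holding cost H(1 − d/p) = 20·(1 − 23.8889/34) = 5.94771
Q* = √(2DS / H_eff) = √(2·8,600·285 / 5.94771) ≈ 907.84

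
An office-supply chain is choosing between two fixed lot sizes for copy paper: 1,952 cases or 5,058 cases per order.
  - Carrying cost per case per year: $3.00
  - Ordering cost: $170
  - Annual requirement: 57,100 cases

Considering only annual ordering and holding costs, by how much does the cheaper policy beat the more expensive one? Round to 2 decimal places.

Annual cost at Q: ordering D·S/Q plus holding Q·H/2.
TC(1,952) = (57,100/1,952)×170 + (1,952/2)×3 = $7,900.85
TC(5,058) = (57,100/5,058)×170 + (5,058/2)×3 = $9,506.14
Lots of 1,952 are cheaper by $1,605.29.

$1,605.29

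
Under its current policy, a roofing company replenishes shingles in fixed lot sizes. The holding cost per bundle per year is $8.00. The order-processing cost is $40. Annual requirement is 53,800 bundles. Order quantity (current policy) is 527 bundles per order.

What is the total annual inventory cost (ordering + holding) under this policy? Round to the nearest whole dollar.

$6,191

Annual ordering cost = (D/Q)·S = (53,800/527) × 40 = $4,083.49
Annual holding cost  = (Q/2)·H = (527/2) × 8 = $2,108.00
Total = $4,083.49 + $2,108.00 = $6,191.49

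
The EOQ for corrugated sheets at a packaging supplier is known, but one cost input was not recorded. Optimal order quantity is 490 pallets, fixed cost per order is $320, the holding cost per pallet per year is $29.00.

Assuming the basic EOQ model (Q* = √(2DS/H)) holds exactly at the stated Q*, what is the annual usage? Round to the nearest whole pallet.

Since Q* = (2DS/H)^½, squaring gives Q*²·H = 2DS.
D = Q²H / (2S) = 490² × 29 / (2 × 320) = 10,879.53

10,880 pallets per year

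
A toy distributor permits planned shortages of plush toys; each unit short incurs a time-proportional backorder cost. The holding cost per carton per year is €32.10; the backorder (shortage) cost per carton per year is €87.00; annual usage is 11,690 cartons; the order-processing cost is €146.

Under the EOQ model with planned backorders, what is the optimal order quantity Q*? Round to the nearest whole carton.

Q* = √(2DS/H) · √((H + b)/b)
   = √(2 × 11,690 × 146 / 32.1) · √((32.1 + 87) / 87)
   = 326.097 × 1.1700 ≈ 381.54

382 cartons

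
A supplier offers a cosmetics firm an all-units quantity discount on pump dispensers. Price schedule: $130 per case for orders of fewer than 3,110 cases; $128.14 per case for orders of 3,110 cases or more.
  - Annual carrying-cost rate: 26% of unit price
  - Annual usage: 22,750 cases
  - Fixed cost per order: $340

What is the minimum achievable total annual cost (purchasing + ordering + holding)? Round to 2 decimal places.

$2,969,479.14

H₁ = 26%×$130 = $33.8000;  H₂ = 26%×$128.14 = $33.3164
EOQ₁ = √(2×22,750×340/33.8000) = 676.53  (< 3,110, feasible at tier 1)
EOQ₂ = √(2×22,750×340/33.3164) = 681.42  (< 3,110 → use Q = 3,110 at tier-2 price)
TC(tier 1 (EOQ₁), Q≈676.5) = $2,980,366.70
TC(tier 2, Q≈3,110.0) = $2,969,479.14
Minimum at tier 2: $2,969,479.14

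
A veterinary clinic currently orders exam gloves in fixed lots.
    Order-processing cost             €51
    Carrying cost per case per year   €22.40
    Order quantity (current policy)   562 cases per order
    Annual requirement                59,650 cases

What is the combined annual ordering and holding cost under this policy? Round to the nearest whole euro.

€11,707

Ordering: D/Q × S = 59,650/562 × €51 = €5,413.08
Holding:  Q/2 × H = 562/2 × €22.4 = €6,294.40
Total = €5,413.08 + €6,294.40 = €11,707.48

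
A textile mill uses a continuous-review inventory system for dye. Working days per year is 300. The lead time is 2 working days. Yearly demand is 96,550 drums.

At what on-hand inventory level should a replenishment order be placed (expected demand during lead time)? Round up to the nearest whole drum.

644 drums

Daily demand d = 96,550 / 300 = 321.833 drums/day
Demand during lead time = 321.833 × 2 = 643.67
Reorder point = 643.67 → round up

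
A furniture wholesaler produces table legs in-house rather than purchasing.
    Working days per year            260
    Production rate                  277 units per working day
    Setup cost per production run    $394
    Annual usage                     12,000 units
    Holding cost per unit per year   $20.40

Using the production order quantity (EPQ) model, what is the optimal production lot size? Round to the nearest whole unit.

746 units

d = 12,000/260 = 46.1538 units/day;  effective holding cost H(1 − d/p) = 20.4·(1 − 46.1538/277) = 17.00094
Q* = √(2DS / H_eff) = √(2·12,000·394 / 17.00094) ≈ 745.79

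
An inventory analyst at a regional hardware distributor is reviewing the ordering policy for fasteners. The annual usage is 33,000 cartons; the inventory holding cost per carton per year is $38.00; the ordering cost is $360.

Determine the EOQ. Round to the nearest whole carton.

791 cartons

Q* = √(2·D·S / H) = √(2·33,000·360 / 38) = √625,263.2 ≈ 790.74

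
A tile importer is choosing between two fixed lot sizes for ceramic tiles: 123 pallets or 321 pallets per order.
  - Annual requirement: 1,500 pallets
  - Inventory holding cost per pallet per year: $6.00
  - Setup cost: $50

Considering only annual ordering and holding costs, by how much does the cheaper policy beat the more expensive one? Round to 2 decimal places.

TC(Q) = (D/Q)S + (Q/2)H
TC(123) = (1,500/123)×50 + (123/2)×6 = $978.76
TC(321) = (1,500/321)×50 + (321/2)×6 = $1,196.64
|ΔTC| = |$978.76 − $1,196.64| = $217.89

$217.89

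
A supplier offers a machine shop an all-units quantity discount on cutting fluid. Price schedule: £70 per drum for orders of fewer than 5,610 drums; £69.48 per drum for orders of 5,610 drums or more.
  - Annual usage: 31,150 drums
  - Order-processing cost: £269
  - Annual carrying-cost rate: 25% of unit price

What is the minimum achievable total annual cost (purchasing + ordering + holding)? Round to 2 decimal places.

H₁ = 25%×£70 = £17.5000;  H₂ = 25%×£69.48 = £17.3700
EOQ₁ = √(2×31,150×269/17.5000) = 978.59  (< 5,610, feasible at tier 1)
EOQ₂ = √(2×31,150×269/17.3700) = 982.25  (< 5,610 → use Q = 5,610 at tier-2 price)
TC(tier 1 (EOQ₁), Q≈978.6) = £2,197,625.34
TC(tier 2, Q≈5,610.0) = £2,214,518.50
Minimum at tier 1 (EOQ₁): £2,197,625.34

£2,197,625.34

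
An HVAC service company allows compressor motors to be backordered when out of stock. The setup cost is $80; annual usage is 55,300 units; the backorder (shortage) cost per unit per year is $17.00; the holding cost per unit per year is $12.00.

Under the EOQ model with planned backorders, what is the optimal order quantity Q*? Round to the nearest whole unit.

Basic EOQ = √(2·55,300·80/12) = 858.681
Backorder adjustment √((H+b)/b) = √((12+17)/17) = 1.3061
Q* = 858.681 × 1.3061 ≈ 1,121.52

1,122 units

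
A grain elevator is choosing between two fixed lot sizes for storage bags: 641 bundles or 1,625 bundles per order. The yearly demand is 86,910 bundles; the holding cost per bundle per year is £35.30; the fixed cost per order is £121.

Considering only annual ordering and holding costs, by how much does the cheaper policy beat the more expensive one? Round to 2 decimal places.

£7,433.26

TC(Q) = (D/Q)S + (Q/2)H
TC(641) = (86,910/641)×121 + (641/2)×35.3 = £27,719.44
TC(1,625) = (86,910/1,625)×121 + (1,625/2)×35.3 = £35,152.70
Lots of 641 are cheaper by £7,433.26.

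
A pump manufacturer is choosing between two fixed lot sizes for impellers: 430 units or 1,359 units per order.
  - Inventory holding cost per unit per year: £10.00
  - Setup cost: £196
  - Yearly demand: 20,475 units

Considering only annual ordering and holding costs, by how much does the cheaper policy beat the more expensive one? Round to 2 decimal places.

For each Q, cost = (D/Q)·S + (Q/2)·H.
TC(430) = (20,475/430)×196 + (430/2)×10 = £11,482.79
TC(1,359) = (20,475/1,359)×196 + (1,359/2)×10 = £9,747.98
Lots of 1,359 are cheaper by £1,734.81.

£1,734.81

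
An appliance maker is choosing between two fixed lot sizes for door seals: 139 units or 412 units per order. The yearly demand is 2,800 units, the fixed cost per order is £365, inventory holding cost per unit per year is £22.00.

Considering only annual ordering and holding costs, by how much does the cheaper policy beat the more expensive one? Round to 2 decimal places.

For each Q, cost = (D/Q)·S + (Q/2)·H.
TC(139) = (2,800/139)×365 + (139/2)×22 = £8,881.52
TC(412) = (2,800/412)×365 + (412/2)×22 = £7,012.58
Cheaper: Q = 412.  Difference = £1,868.94

£1,868.94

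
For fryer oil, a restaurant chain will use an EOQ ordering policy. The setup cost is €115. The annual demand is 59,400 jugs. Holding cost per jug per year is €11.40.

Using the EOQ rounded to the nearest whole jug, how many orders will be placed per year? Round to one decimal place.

54.2 orders per year

Optimal lot size Q* = (2 × 59,400 × €115 / €11.4)^½ ≈ 1,094.72 → Q = 1,095
N = D/Q = 59,400/1,095 ≈ 54.247 orders/yr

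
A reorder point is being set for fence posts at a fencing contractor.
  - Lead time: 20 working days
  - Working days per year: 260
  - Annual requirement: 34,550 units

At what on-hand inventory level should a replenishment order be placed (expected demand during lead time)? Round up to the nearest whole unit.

Daily demand d = 34,550 / 260 = 132.885 units/day
Demand during lead time = 132.885 × 20 = 2,657.69
Reorder point = 2,657.69 → round up

2,658 units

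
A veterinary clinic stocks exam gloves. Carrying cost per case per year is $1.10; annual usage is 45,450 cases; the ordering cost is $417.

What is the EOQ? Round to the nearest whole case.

5,870 cases

Q* = √(2·D·S / H) = √(2·45,450·417 / 1.1) = √34,459,363.6 ≈ 5,870.21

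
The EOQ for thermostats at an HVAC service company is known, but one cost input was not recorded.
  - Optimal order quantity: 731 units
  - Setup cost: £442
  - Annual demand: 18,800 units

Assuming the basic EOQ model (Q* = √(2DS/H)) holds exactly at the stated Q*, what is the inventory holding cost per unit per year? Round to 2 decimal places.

Since Q* = (2DS/H)^½, squaring gives Q*²·H = 2DS.
H = 2DS / Q² = 2 × 18,800 × 442 / 731² = 31.1011

£31.10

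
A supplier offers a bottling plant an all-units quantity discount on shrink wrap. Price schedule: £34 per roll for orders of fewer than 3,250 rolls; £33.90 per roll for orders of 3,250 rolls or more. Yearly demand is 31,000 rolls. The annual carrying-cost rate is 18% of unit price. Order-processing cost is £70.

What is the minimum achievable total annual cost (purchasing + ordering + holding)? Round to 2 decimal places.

H₁ = 18%×£34 = £6.1200;  H₂ = 18%×£33.90 = £6.1020
EOQ₁ = √(2×31,000×70/6.1200) = 842.11  (< 3,250, feasible at tier 1)
EOQ₂ = √(2×31,000×70/6.1020) = 843.35  (< 3,250 → use Q = 3,250 at tier-2 price)
TC(tier 1 (EOQ₁), Q≈842.1) = £1,059,153.72
TC(tier 2, Q≈3,250.0) = £1,061,483.44
Minimum at tier 1 (EOQ₁): £1,059,153.72

£1,059,153.72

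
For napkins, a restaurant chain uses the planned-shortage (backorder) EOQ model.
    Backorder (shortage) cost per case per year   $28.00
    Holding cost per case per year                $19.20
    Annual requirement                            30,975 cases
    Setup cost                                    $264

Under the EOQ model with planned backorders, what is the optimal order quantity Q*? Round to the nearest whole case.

1,198 cases

Basic EOQ = √(2·30,975·264/19.2) = 922.937
Backorder adjustment √((H+b)/b) = √((19.2+28)/28) = 1.2984
Q* = 922.937 × 1.2984 ≈ 1,198.30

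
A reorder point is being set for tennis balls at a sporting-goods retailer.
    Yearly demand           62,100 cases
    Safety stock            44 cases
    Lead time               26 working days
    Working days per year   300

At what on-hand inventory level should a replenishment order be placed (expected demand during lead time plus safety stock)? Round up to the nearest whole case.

Daily demand d = 62,100 / 300 = 207.000 cases/day
Demand during lead time = 207.000 × 26 = 5,382.00
Reorder point = 5,382.00 + 44 = 5,426.00 → round up

5,426 cases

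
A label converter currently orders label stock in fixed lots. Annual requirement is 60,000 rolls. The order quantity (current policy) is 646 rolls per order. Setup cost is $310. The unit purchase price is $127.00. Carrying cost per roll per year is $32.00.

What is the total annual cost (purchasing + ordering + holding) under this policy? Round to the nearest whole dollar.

$7,659,129

Orders/yr = 60,000/646 = 92.879; ordering cost = 92.879 × $310 = $28,792.57
Average inventory = 646/2 = 323; holding cost = 323 × $32 = $10,336.00
Purchase cost = D·C = 60,000 × 127 = $7,620,000.00
Total = $28,792.57 + $10,336.00 + $7,620,000.00 = $7,659,128.57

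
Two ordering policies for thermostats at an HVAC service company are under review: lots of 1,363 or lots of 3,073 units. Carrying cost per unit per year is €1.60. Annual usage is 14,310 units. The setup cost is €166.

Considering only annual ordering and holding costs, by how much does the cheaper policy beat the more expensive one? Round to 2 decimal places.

€398.19

Annual cost at Q: ordering D·S/Q plus holding Q·H/2.
TC(1,363) = (14,310/1,363)×166 + (1,363/2)×1.6 = €2,833.22
TC(3,073) = (14,310/3,073)×166 + (3,073/2)×1.6 = €3,231.41
Cheaper: Q = 1,363.  Difference = €398.19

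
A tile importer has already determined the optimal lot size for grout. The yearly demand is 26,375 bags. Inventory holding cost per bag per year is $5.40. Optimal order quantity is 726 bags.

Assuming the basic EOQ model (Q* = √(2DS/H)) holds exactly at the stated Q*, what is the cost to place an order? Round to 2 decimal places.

$53.96

From Q* = √(2DS/H) ⇒ Q*² = 2DS/H.
S = Q²H / (2D) = 726² × 5.4 / (2 × 26,375) = 53.9566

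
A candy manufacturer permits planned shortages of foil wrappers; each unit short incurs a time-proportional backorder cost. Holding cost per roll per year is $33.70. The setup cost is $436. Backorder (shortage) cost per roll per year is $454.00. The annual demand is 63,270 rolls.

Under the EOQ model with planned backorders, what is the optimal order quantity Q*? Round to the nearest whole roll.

1,326 rolls

Q* = √(2DS/H) · √((H + b)/b)
   = √(2 × 63,270 × 436 / 33.7) · √((33.7 + 454) / 454)
   = 1,279.506 × 1.0365 ≈ 1,326.14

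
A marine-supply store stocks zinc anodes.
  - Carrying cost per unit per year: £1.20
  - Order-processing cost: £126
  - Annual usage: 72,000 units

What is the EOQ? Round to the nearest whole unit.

3,888 units

Q* = √(2·D·S / H) = √(2·72,000·126 / 1.2) = √15,120,000.0 ≈ 3,888.44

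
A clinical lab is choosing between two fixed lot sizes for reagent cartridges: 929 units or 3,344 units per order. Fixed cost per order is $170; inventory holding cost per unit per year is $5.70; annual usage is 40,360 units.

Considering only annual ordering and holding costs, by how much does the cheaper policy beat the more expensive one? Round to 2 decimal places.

$1,548.97

TC(Q) = (D/Q)S + (Q/2)H
TC(929) = (40,360/929)×170 + (929/2)×5.7 = $10,033.23
TC(3,344) = (40,360/3,344)×170 + (3,344/2)×5.7 = $11,582.19
Cheaper: Q = 929.  Difference = $1,548.97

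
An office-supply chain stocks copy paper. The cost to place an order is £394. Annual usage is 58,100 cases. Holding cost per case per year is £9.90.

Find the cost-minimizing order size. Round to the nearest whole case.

2,150 cases

Q* = √(2·D·S / H) = √(2·58,100·394 / 9.9) = √4,624,525.3 ≈ 2,150.47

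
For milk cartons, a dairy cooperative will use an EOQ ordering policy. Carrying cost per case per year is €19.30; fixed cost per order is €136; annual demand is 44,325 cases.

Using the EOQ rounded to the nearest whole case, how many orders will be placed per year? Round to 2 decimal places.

56.11 orders per year

2DS/H = 2·44,325·136/19.3 = 624,683.94
EOQ = √624,683.94 ≈ 790.37 → Q = 790
Orders per year = D/Q = 44,325 / 790 = 56.108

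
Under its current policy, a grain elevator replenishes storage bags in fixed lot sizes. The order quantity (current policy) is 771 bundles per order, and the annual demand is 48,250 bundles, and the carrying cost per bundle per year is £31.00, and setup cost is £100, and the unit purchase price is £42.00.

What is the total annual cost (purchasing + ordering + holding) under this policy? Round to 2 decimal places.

Annual ordering cost = (D/Q)·S = (48,250/771) × 100 = £6,258.11
Annual holding cost  = (Q/2)·H = (771/2) × 31 = £11,950.50
Purchase cost = D·C = 48,250 × 42 = £2,026,500.00
Total = £6,258.11 + £11,950.50 + £2,026,500.00 = £2,044,708.61

£2,044,708.61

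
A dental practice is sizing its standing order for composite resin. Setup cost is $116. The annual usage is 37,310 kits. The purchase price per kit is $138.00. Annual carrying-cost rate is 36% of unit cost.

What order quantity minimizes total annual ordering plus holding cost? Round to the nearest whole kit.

417 kits

Carrying cost H = $138 × 36% = $49.6800/kit/yr
Optimal lot size Q* = (2 × 37,310 × $116 / $49.68)^½ ≈ 417.41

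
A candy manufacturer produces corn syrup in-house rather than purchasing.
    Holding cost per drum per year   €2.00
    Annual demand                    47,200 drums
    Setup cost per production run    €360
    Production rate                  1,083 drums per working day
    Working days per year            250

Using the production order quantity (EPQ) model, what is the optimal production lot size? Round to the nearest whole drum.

Daily demand d = 47,200/250 = 188.800; p = 1083; 1 − d/p = 0.82567
EPQ = √(2DS / (H(1 − d/p)))
    = √(2 × 47,200 × 360 / (2 × 0.82567)) ≈ 4,536.48

4,536 drums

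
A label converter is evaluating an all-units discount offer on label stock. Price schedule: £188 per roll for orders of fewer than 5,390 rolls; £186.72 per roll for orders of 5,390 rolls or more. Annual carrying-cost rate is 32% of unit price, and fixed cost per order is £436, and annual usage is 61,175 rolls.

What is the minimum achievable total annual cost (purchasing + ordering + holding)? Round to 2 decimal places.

H₁ = 32%×£188 = £60.1600;  H₂ = 32%×£186.72 = £59.7504
EOQ₁ = √(2×61,175×436/60.1600) = 941.65  (< 5,390, feasible at tier 1)
EOQ₂ = √(2×61,175×436/59.7504) = 944.88  (< 5,390 → use Q = 5,390 at tier-2 price)
TC(tier 1 (EOQ₁), Q≈941.7) = £11,557,549.90
TC(tier 2, Q≈5,390.0) = £11,588,571.81
Minimum at tier 1 (EOQ₁): £11,557,549.90

£11,557,549.90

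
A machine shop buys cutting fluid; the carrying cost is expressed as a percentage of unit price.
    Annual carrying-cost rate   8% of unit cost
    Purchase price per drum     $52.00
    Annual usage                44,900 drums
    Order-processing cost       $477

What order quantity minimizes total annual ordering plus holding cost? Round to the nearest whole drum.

3,209 drums

Holding cost per drum per year: H = 8% × $52 = $4.1600
Q* = √(2·D·S / H) = √(2·44,900·477 / 4.16) = √10,296,778.8 ≈ 3,208.86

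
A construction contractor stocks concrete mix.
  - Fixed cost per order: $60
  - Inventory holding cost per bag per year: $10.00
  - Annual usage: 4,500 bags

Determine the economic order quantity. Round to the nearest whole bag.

232 bags

2DS/H = 2·4,500·60/10 = 54,000.00
EOQ = √54,000.00 ≈ 232.38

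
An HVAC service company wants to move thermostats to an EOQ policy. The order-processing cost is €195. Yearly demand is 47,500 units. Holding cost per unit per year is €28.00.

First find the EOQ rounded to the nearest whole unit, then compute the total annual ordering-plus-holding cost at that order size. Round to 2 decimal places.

€22,774.99

2DS/H = 2·47,500·195/28 = 661,607.14
EOQ = √661,607.14 ≈ 813.39 → Q = 813 units
Ordering: D/Q × S = 47,500/813 × €195 = €11,392.99
Holding:  Q/2 × H = 813/2 × €28 = €11,382.00
Total = €11,392.99 + €11,382.00 = €22,774.99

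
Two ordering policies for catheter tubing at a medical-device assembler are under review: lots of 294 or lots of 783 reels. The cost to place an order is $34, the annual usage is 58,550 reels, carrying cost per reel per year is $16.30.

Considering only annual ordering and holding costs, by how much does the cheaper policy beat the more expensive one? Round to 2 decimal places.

For each Q, cost = (D/Q)·S + (Q/2)·H.
TC(294) = (58,550/294)×34 + (294/2)×16.3 = $9,167.19
TC(783) = (58,550/783)×34 + (783/2)×16.3 = $8,923.85
|ΔTC| = |$9,167.19 − $8,923.85| = $243.34

$243.34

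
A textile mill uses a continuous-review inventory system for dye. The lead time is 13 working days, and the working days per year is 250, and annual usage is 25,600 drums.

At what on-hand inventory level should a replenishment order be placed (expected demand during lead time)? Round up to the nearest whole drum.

1,332 drums

Daily demand d = 25,600 / 250 = 102.400 drums/day
Demand during lead time = 102.400 × 13 = 1,331.20
Reorder point = 1,331.20 → round up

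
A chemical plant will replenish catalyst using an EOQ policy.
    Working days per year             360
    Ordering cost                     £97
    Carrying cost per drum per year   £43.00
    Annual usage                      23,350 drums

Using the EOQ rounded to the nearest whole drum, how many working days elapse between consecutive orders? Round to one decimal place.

5.0 days

Q* = √(2·D·S / H) = √(2·23,350·97 / 43) = √105,346.5 ≈ 324.57 → Q = 325 drums
Days between orders = 360 / (D/Q) = 360 / 71.846 ≈ 5.011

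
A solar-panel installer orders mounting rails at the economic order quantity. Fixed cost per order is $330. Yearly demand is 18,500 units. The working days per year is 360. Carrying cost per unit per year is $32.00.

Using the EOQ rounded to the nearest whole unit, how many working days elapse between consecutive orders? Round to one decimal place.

12.0 days

Q* = √(2·D·S / H) = √(2·18,500·330 / 32) = √381,562.5 ≈ 617.71 → Q = 618 units
Days between orders = 360 / (D/Q) = 360 / 29.935 ≈ 12.026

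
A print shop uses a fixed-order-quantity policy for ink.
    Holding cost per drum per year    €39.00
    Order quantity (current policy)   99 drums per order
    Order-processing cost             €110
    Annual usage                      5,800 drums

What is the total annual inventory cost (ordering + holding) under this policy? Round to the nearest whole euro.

Orders/yr = 5,800/99 = 58.586; ordering cost = 58.586 × €110 = €6,444.44
Average inventory = 99/2 = 49.5; holding cost = 49.5 × €39 = €1,930.50
Total = €6,444.44 + €1,930.50 = €8,374.94

€8,375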